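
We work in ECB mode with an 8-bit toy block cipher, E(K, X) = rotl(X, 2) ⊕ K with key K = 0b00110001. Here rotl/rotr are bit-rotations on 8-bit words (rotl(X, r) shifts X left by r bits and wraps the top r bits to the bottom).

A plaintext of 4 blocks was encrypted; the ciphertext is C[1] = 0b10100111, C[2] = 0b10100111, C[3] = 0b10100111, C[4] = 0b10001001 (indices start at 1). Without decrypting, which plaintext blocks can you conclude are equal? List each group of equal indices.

ECB encrypts each block independently with the same key, so equal ciphertext blocks imply equal plaintext blocks.
C[1] = C[2] = C[3] = 0b10100111, so P[1] = P[2] = P[3].

P[1] = P[2] = P[3]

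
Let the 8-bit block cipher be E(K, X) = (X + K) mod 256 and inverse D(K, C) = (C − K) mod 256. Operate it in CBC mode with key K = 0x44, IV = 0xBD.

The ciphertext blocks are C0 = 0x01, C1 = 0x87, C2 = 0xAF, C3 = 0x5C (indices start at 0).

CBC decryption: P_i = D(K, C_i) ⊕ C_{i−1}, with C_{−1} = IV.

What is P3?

P3: D(K, 0x5C) = 0x18; 0x18 ⊕ 0xAF = 0xB7.

P3 = 0xB7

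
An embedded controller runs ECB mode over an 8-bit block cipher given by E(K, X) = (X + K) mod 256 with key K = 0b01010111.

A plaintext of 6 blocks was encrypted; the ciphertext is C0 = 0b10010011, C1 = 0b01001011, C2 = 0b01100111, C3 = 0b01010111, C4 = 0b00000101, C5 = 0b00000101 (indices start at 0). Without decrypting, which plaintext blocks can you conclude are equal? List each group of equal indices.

ECB encrypts each block independently with the same key, so equal ciphertext blocks imply equal plaintext blocks.
C4 = C5 = 0b00000101, so P4 = P5.

P4 = P5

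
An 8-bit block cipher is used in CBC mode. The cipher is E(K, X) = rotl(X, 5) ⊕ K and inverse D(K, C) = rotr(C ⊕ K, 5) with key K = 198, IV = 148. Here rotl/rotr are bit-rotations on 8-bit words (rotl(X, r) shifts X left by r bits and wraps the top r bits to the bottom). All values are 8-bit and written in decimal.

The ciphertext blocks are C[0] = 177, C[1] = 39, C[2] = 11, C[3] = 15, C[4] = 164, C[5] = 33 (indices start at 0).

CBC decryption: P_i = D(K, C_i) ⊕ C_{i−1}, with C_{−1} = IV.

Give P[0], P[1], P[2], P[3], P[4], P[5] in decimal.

P[0]: D(K, 177) = 187; 187 ⊕ 148 = 47.
P[1]: D(K, 39) = 15; 15 ⊕ 177 = 190.
P[2]: D(K, 11) = 110; 110 ⊕ 39 = 73.
P[3]: D(K, 15) = 78; 78 ⊕ 11 = 69.
P[4]: D(K, 164) = 19; 19 ⊕ 15 = 28.
P[5]: D(K, 33) = 63; 63 ⊕ 164 = 155.

P[0] = 47, P[1] = 190, P[2] = 73, P[3] = 69, P[4] = 28, P[5] = 155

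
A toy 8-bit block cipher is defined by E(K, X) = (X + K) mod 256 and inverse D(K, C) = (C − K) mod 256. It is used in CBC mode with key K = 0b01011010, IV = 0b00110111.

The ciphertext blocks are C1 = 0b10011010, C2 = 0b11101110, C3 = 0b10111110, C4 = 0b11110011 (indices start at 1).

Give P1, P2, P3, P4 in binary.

CBC decryption: P_i = D(K, C_i) ⊕ C_{i−1}, with C_{0} = IV.
P1: D(K, 0b10011010) = 0b01000000; 0b01000000 ⊕ 0b00110111 = 0b01110111.
P2: D(K, 0b11101110) = 0b10010100; 0b10010100 ⊕ 0b10011010 = 0b00001110.
P3: D(K, 0b10111110) = 0b01100100; 0b01100100 ⊕ 0b11101110 = 0b10001010.
P4: D(K, 0b11110011) = 0b10011001; 0b10011001 ⊕ 0b10111110 = 0b00100111.

P1 = 0b01110111, P2 = 0b00001110, P3 = 0b10001010, P4 = 0b00100111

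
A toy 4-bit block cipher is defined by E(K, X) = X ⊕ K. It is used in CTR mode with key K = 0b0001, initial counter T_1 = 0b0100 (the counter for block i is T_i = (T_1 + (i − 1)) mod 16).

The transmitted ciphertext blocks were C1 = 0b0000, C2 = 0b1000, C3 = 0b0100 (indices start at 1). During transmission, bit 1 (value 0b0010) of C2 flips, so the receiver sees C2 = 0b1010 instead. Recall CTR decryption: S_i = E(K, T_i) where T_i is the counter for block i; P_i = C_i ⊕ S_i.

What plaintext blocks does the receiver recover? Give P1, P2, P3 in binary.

P1 = 0b0101, P2 = 0b1110, P3 = 0b0011

Only C2 changed, to 0b1010. In CTR, a change in C_i flips the same bit in P_i only; the keystream is unaffected. Decrypting the received ciphertext:
P1: T = 0b0100, S = E(K, T) = 0b0101; 0b0000 ⊕ 0b0101 = 0b0101.
P2: T = 0b0101, S = E(K, T) = 0b0100; 0b1010 ⊕ 0b0100 = 0b1110.
P3: T = 0b0110, S = E(K, T) = 0b0111; 0b0100 ⊕ 0b0111 = 0b0011.
Blocks that differ from the original plaintext: P2.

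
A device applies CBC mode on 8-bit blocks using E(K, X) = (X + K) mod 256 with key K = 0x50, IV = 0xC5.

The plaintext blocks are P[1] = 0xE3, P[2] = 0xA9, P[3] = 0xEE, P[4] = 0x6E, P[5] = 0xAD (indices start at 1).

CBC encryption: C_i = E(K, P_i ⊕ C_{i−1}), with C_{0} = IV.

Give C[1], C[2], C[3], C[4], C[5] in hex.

C[1]: P[1] ⊕ 0xC5 = 0x26; E(K, 0x26) = 0x76.
C[2]: P[2] ⊕ 0x76 = 0xDF; E(K, 0xDF) = 0x2F.
C[3]: P[3] ⊕ 0x2F = 0xC1; E(K, 0xC1) = 0x11.
C[4]: P[4] ⊕ 0x11 = 0x7F; E(K, 0x7F) = 0xCF.
C[5]: P[5] ⊕ 0xCF = 0x62; E(K, 0x62) = 0xB2.

C[1] = 0x76, C[2] = 0x2F, C[3] = 0x11, C[4] = 0xCF, C[5] = 0xB2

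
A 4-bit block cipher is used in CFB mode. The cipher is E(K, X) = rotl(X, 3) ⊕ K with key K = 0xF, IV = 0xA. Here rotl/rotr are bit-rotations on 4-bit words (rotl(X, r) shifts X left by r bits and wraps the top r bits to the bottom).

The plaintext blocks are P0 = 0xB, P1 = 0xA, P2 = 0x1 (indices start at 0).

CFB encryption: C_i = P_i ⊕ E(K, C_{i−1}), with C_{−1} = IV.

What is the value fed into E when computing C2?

0xD

C0: E(K, 0xA) = 0xA; 0xB ⊕ 0xA = 0x1.
C1: E(K, 0x1) = 0x7; 0xA ⊕ 0x7 = 0xD.
C2: E(K, 0xD) = 0x1; 0x1 ⊕ 0x1 = 0x0.
So the input to E for block 2 is 0xD.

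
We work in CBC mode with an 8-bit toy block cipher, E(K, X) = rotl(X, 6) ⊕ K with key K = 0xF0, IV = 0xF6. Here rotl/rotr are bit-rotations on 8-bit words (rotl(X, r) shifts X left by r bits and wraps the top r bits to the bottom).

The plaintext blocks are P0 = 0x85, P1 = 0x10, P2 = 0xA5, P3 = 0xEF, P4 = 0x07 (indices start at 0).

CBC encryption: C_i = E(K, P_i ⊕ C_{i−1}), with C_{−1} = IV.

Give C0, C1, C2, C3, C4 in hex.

C0 = 0x2C, C1 = 0xFF, C2 = 0x66, C3 = 0x92, C4 = 0x95

C0: P0 ⊕ 0xF6 = 0x73; E(K, 0x73) = 0x2C.
C1: P1 ⊕ 0x2C = 0x3C; E(K, 0x3C) = 0xFF.
C2: P2 ⊕ 0xFF = 0x5A; E(K, 0x5A) = 0x66.
C3: P3 ⊕ 0x66 = 0x89; E(K, 0x89) = 0x92.
C4: P4 ⊕ 0x92 = 0x95; E(K, 0x95) = 0x95.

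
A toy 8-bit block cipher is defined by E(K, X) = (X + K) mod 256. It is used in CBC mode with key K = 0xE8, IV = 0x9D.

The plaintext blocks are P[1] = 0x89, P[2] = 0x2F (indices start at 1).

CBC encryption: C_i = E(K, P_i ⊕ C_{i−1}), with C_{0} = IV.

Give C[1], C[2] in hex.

C[1]: P[1] ⊕ 0x9D = 0x14; E(K, 0x14) = 0xFC.
C[2]: P[2] ⊕ 0xFC = 0xD3; E(K, 0xD3) = 0xBB.

C[1] = 0xFC, C[2] = 0xBB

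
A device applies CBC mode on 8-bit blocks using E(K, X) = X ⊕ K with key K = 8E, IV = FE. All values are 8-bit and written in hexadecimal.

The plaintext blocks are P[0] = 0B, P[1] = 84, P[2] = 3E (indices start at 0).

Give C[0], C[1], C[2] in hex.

C[0] = 7B, C[1] = 71, C[2] = C1

CBC encryption: C_i = E(K, P_i ⊕ C_{i−1}), with C_{−1} = IV.
C[0]: P[0] ⊕ FE = F5; E(K, F5) = 7B.
C[1]: P[1] ⊕ 7B = FF; E(K, FF) = 71.
C[2]: P[2] ⊕ 71 = 4F; E(K, 4F) = C1.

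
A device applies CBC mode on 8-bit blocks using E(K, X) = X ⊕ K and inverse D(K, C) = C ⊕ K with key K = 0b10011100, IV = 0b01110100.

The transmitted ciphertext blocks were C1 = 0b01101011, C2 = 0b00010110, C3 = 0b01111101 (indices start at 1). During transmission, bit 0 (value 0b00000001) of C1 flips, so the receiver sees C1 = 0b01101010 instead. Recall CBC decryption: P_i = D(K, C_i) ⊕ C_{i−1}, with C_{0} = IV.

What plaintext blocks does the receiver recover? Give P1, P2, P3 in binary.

P1 = 0b10000010, P2 = 0b11100000, P3 = 0b11110111

Only C1 changed, to 0b01101010. In CBC, a change in C_i garbles P_i and flips the same bit in P_{i+1}. Decrypting the received ciphertext:
P1: D(K, 0b01101010) = 0b11110110; 0b11110110 ⊕ 0b01110100 = 0b10000010.
P2: D(K, 0b00010110) = 0b10001010; 0b10001010 ⊕ 0b01101010 = 0b11100000.
P3: D(K, 0b01111101) = 0b11100001; 0b11100001 ⊕ 0b00010110 = 0b11110111.
Blocks that differ from the original plaintext: P1, P2.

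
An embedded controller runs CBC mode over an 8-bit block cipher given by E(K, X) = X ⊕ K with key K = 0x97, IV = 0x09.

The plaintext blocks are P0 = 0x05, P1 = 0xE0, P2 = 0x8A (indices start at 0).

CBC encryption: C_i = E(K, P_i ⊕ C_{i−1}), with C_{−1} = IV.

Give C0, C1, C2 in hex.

C0 = 0x9B, C1 = 0xEC, C2 = 0xF1

C0: P0 ⊕ 0x09 = 0x0C; E(K, 0x0C) = 0x9B.
C1: P1 ⊕ 0x9B = 0x7B; E(K, 0x7B) = 0xEC.
C2: P2 ⊕ 0xEC = 0x66; E(K, 0x66) = 0xF1.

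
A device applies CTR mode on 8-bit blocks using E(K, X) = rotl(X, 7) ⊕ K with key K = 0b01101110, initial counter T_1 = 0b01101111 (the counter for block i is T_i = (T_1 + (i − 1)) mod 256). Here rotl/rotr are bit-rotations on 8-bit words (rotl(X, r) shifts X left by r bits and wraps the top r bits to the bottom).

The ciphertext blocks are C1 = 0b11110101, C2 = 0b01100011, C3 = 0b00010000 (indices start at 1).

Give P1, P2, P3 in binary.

CTR decryption: S_i = E(K, T_i) where T_i is the counter for block i; P_i = C_i ⊕ S_i.
P1: T = 0b01101111, S = E(K, T) = 0b11011001; 0b11110101 ⊕ 0b11011001 = 0b00101100.
P2: T = 0b01110000, S = E(K, T) = 0b01010110; 0b01100011 ⊕ 0b01010110 = 0b00110101.
P3: T = 0b01110001, S = E(K, T) = 0b11010110; 0b00010000 ⊕ 0b11010110 = 0b11000110.

P1 = 0b00101100, P2 = 0b00110101, P3 = 0b11000110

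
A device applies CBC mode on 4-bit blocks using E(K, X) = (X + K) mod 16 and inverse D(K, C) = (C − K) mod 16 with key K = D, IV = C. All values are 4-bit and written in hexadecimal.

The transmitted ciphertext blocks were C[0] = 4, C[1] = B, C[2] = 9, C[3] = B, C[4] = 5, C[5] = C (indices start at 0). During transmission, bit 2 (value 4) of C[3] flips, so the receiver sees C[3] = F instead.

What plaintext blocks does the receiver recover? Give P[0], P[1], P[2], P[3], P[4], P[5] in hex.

CBC decryption: P_i = D(K, C_i) ⊕ C_{i−1}, with C_{−1} = IV.
Only C[3] changed, to F. In CBC, a change in C_i garbles P_i and flips the same bit in P_{i+1}. Decrypting the received ciphertext:
P[0]: D(K, 4) = 7; 7 ⊕ C = B.
P[1]: D(K, B) = E; E ⊕ 4 = A.
P[2]: D(K, 9) = C; C ⊕ B = 7.
P[3]: D(K, F) = 2; 2 ⊕ 9 = B.
P[4]: D(K, 5) = 8; 8 ⊕ F = 7.
P[5]: D(K, C) = F; F ⊕ 5 = A.
Blocks that differ from the original plaintext: P[3], P[4].

P[0] = B, P[1] = A, P[2] = 7, P[3] = B, P[4] = 7, P[5] = A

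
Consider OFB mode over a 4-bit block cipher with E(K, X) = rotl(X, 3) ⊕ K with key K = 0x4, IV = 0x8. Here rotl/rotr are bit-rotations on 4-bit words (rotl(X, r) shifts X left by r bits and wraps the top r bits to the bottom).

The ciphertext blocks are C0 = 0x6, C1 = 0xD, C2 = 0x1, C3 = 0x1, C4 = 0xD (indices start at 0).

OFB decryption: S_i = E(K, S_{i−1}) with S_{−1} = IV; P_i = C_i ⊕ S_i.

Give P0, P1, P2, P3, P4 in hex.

P0: S = E(K, 0x8) = 0x0; 0x6 ⊕ 0x0 = 0x6.
P1: S = E(K, 0x0) = 0x4; 0xD ⊕ 0x4 = 0x9.
P2: S = E(K, 0x4) = 0x6; 0x1 ⊕ 0x6 = 0x7.
P3: S = E(K, 0x6) = 0x7; 0x1 ⊕ 0x7 = 0x6.
P4: S = E(K, 0x7) = 0xF; 0xD ⊕ 0xF = 0x2.

P0 = 0x6, P1 = 0x9, P2 = 0x7, P3 = 0x6, P4 = 0x2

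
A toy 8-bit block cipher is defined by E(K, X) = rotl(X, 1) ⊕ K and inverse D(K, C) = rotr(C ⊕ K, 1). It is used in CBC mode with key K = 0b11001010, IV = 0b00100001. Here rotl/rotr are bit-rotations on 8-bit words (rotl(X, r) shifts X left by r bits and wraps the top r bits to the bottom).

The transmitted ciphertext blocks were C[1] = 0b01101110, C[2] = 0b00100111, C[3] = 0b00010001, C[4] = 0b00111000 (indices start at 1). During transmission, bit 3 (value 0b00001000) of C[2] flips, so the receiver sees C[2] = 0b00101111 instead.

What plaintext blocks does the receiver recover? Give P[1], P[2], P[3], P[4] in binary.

CBC decryption: P_i = D(K, C_i) ⊕ C_{i−1}, with C_{0} = IV.
Only C[2] changed, to 0b00101111. In CBC, a change in C_i garbles P_i and flips the same bit in P_{i+1}. Decrypting the received ciphertext:
P[1]: D(K, 0b01101110) = 0b01010010; 0b01010010 ⊕ 0b00100001 = 0b01110011.
P[2]: D(K, 0b00101111) = 0b11110010; 0b11110010 ⊕ 0b01101110 = 0b10011100.
P[3]: D(K, 0b00010001) = 0b11101101; 0b11101101 ⊕ 0b00101111 = 0b11000010.
P[4]: D(K, 0b00111000) = 0b01111001; 0b01111001 ⊕ 0b00010001 = 0b01101000.
Blocks that differ from the original plaintext: P[2], P[3].

P[1] = 0b01110011, P[2] = 0b10011100, P[3] = 0b11000010, P[4] = 0b01101000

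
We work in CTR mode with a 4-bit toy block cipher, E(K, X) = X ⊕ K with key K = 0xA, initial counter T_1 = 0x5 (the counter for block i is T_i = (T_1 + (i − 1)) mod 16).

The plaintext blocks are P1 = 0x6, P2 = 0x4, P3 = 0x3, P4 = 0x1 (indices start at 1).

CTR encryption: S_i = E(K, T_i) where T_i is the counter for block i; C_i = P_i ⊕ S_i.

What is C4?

C4 = 0x3

C1: T = 0x5, S = E(K, T) = 0xF; 0x6 ⊕ 0xF = 0x9.
C2: T = 0x6, S = E(K, T) = 0xC; 0x4 ⊕ 0xC = 0x8.
C3: T = 0x7, S = E(K, T) = 0xD; 0x3 ⊕ 0xD = 0xE.
C4: T = 0x8, S = E(K, T) = 0x2; 0x1 ⊕ 0x2 = 0x3.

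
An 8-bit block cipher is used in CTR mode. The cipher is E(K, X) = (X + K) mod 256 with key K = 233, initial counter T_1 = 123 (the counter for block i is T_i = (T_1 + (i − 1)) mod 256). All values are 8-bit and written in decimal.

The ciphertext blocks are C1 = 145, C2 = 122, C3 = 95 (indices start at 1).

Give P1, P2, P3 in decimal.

P1 = 245, P2 = 31, P3 = 57

CTR decryption: S_i = E(K, T_i) where T_i is the counter for block i; P_i = C_i ⊕ S_i.
P1: T = 123, S = E(K, T) = 100; 145 ⊕ 100 = 245.
P2: T = 124, S = E(K, T) = 101; 122 ⊕ 101 = 31.
P3: T = 125, S = E(K, T) = 102; 95 ⊕ 102 = 57.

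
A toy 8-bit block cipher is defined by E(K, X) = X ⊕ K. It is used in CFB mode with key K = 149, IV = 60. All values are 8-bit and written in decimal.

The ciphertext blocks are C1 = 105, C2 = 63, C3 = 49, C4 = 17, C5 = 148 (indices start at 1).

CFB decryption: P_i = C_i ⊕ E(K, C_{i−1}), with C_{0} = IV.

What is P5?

P5: E(K, 17) = 132; 148 ⊕ 132 = 16.

P5 = 16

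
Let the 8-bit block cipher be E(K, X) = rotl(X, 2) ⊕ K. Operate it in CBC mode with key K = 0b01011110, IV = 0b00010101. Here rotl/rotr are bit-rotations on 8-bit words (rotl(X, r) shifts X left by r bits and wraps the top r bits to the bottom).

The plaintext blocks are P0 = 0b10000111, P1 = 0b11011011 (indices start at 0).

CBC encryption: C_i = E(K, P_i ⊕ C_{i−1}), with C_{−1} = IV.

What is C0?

C0: P0 ⊕ 0b00010101 = 0b10010010; E(K, 0b10010010) = 0b00010100.

C0 = 0b00010100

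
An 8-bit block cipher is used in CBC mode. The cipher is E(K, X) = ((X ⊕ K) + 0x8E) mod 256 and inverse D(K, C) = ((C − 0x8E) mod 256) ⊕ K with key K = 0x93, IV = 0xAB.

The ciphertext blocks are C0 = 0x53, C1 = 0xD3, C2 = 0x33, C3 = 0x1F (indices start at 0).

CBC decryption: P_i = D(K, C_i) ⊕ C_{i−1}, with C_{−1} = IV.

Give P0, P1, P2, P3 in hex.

P0 = 0xFD, P1 = 0x85, P2 = 0xE5, P3 = 0x31

P0: D(K, 0x53) = 0x56; 0x56 ⊕ 0xAB = 0xFD.
P1: D(K, 0xD3) = 0xD6; 0xD6 ⊕ 0x53 = 0x85.
P2: D(K, 0x33) = 0x36; 0x36 ⊕ 0xD3 = 0xE5.
P3: D(K, 0x1F) = 0x02; 0x02 ⊕ 0x33 = 0x31.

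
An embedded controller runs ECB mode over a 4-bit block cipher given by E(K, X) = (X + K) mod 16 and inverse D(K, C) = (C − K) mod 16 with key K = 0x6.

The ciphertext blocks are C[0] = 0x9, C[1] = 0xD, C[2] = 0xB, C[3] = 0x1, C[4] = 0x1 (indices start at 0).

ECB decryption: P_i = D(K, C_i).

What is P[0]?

P[0]: D(K, 0x9) = 0x3.

P[0] = 0x3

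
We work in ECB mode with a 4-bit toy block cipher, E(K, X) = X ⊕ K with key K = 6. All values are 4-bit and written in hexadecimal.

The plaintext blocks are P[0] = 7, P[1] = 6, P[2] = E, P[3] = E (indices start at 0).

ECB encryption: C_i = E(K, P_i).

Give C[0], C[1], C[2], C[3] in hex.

C[0] = 1, C[1] = 0, C[2] = 8, C[3] = 8

C[0]: E(K, 7) = 1.
C[1]: E(K, 6) = 0.
C[2]: E(K, E) = 8.
C[3]: E(K, E) = 8.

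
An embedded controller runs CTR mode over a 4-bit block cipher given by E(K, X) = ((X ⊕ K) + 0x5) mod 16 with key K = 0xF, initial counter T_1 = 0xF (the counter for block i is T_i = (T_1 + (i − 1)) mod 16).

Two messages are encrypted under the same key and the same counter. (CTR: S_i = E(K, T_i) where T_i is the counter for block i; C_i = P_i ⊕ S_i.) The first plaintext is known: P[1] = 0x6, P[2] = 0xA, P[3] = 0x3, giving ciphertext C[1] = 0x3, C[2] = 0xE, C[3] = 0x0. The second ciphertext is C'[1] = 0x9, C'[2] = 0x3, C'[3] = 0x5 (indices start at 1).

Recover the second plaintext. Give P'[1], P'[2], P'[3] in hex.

In CTR with a reused counter, both messages share the same keystream S_i, so C_i ⊕ C'_i = P_i ⊕ P'_i and thus P'_i = P_i ⊕ C_i ⊕ C'_i.
P'[1]: 0x6 ⊕ 0x3 ⊕ 0x9 = 0xC.
P'[2]: 0xA ⊕ 0xE ⊕ 0x3 = 0x7.
P'[3]: 0x3 ⊕ 0x0 ⊕ 0x5 = 0x6.

P'[1] = 0xC, P'[2] = 0x7, P'[3] = 0x6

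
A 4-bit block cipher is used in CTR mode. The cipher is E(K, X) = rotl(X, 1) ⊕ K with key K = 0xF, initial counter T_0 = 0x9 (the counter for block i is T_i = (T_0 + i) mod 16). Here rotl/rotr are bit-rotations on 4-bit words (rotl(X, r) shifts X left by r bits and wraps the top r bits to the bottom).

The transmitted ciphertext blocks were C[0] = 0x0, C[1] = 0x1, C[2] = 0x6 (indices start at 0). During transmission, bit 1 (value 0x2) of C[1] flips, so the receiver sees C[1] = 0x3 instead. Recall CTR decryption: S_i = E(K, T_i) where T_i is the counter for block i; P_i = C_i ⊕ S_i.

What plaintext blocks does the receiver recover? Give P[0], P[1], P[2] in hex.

P[0] = 0xC, P[1] = 0x9, P[2] = 0xE

Only C[1] changed, to 0x3. In CTR, a change in C_i flips the same bit in P_i only; the keystream is unaffected. Decrypting the received ciphertext:
P[0]: T = 0x9, S = E(K, T) = 0xC; 0x0 ⊕ 0xC = 0xC.
P[1]: T = 0xA, S = E(K, T) = 0xA; 0x3 ⊕ 0xA = 0x9.
P[2]: T = 0xB, S = E(K, T) = 0x8; 0x6 ⊕ 0x8 = 0xE.
Blocks that differ from the original plaintext: P[1].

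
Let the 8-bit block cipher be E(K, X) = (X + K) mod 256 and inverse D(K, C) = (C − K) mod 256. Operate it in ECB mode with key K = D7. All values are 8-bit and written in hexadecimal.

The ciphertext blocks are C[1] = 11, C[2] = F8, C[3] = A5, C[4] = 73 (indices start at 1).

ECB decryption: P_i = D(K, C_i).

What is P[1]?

P[1]: D(K, 11) = 3A.

P[1] = 3A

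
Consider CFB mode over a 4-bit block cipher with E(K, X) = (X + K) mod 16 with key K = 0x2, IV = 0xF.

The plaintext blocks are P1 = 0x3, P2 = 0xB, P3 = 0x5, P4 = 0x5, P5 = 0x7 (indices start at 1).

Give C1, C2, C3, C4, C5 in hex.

C1 = 0x2, C2 = 0xF, C3 = 0x4, C4 = 0x3, C5 = 0x2

CFB encryption: C_i = P_i ⊕ E(K, C_{i−1}), with C_{0} = IV.
C1: E(K, 0xF) = 0x1; 0x3 ⊕ 0x1 = 0x2.
C2: E(K, 0x2) = 0x4; 0xB ⊕ 0x4 = 0xF.
C3: E(K, 0xF) = 0x1; 0x5 ⊕ 0x1 = 0x4.
C4: E(K, 0x4) = 0x6; 0x5 ⊕ 0x6 = 0x3.
C5: E(K, 0x3) = 0x5; 0x7 ⊕ 0x5 = 0x2.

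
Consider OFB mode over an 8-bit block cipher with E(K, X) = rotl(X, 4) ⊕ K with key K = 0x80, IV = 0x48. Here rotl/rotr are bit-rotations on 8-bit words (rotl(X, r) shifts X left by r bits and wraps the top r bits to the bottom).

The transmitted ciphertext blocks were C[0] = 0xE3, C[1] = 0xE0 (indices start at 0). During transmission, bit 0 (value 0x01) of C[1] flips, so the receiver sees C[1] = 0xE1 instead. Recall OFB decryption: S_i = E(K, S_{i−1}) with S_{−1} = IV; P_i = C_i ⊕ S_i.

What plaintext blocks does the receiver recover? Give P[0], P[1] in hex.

P[0] = 0xE7, P[1] = 0x21

Only C[1] changed, to 0xE1. In OFB, a change in C_i flips the same bit in P_i only; the keystream is unaffected. Decrypting the received ciphertext:
P[0]: S = E(K, 0x48) = 0x04; 0xE3 ⊕ 0x04 = 0xE7.
P[1]: S = E(K, 0x04) = 0xC0; 0xE1 ⊕ 0xC0 = 0x21.
Blocks that differ from the original plaintext: P[1].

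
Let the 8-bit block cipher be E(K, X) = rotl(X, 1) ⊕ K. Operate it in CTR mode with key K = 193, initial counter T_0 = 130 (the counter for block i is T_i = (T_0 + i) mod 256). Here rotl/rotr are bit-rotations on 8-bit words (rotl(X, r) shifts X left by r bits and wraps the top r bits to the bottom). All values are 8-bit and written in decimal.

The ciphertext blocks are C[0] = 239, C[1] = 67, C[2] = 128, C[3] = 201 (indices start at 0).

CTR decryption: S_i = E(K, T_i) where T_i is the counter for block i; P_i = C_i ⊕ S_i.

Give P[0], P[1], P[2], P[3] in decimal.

P[0] = 43, P[1] = 133, P[2] = 72, P[3] = 3

P[0]: T = 130, S = E(K, T) = 196; 239 ⊕ 196 = 43.
P[1]: T = 131, S = E(K, T) = 198; 67 ⊕ 198 = 133.
P[2]: T = 132, S = E(K, T) = 200; 128 ⊕ 200 = 72.
P[3]: T = 133, S = E(K, T) = 202; 201 ⊕ 202 = 3.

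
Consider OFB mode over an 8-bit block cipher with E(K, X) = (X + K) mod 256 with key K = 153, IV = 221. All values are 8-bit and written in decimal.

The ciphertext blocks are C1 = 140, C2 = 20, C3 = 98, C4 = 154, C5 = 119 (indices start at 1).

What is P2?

OFB decryption: S_i = E(K, S_{i−1}) with S_{0} = IV; P_i = C_i ⊕ S_i.
P1: S = E(K, 221) = 118; 140 ⊕ 118 = 250.
P2: S = E(K, 118) = 15; 20 ⊕ 15 = 27.

P2 = 27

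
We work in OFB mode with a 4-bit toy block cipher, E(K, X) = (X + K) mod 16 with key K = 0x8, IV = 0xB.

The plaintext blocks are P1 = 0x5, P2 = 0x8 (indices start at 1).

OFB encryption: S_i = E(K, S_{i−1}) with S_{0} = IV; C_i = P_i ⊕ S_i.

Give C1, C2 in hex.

C1 = 0x6, C2 = 0x3

C1: S = E(K, 0xB) = 0x3; 0x5 ⊕ 0x3 = 0x6.
C2: S = E(K, 0x3) = 0xB; 0x8 ⊕ 0xB = 0x3.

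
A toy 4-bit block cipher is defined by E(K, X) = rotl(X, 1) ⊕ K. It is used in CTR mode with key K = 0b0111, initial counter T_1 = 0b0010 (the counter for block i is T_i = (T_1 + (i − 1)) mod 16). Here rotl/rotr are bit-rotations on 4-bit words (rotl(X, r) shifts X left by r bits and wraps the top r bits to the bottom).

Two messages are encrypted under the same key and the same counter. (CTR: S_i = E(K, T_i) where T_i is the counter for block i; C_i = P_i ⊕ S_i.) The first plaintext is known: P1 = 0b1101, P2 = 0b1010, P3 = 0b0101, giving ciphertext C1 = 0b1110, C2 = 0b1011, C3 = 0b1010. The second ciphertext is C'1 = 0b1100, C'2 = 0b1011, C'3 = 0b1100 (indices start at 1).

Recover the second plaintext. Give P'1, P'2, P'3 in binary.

In CTR with a reused counter, both messages share the same keystream S_i, so C_i ⊕ C'_i = P_i ⊕ P'_i and thus P'_i = P_i ⊕ C_i ⊕ C'_i.
P'1: 0b1101 ⊕ 0b1110 ⊕ 0b1100 = 0b1111.
P'2: 0b1010 ⊕ 0b1011 ⊕ 0b1011 = 0b1010.
P'3: 0b0101 ⊕ 0b1010 ⊕ 0b1100 = 0b0011.

P'1 = 0b1111, P'2 = 0b1010, P'3 = 0b0011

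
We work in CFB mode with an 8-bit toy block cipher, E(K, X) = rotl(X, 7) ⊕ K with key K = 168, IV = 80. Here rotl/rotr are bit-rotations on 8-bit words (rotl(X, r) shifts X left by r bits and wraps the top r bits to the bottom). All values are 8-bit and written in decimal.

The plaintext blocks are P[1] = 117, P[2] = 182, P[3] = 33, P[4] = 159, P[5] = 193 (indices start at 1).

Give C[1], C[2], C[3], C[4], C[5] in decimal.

CFB encryption: C_i = P_i ⊕ E(K, C_{i−1}), with C_{0} = IV.
C[1]: E(K, 80) = 128; 117 ⊕ 128 = 245.
C[2]: E(K, 245) = 82; 182 ⊕ 82 = 228.
C[3]: E(K, 228) = 218; 33 ⊕ 218 = 251.
C[4]: E(K, 251) = 85; 159 ⊕ 85 = 202.
C[5]: E(K, 202) = 205; 193 ⊕ 205 = 12.

C[1] = 245, C[2] = 228, C[3] = 251, C[4] = 202, C[5] = 12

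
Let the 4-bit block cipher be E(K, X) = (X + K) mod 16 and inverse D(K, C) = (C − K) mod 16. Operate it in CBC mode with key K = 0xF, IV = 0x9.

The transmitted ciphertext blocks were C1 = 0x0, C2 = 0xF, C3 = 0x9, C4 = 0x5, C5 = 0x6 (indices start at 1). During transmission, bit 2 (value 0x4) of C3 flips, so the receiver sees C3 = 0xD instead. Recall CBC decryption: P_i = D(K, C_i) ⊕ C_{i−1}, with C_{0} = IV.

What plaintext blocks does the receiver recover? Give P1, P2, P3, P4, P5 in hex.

Only C3 changed, to 0xD. In CBC, a change in C_i garbles P_i and flips the same bit in P_{i+1}. Decrypting the received ciphertext:
P1: D(K, 0x0) = 0x1; 0x1 ⊕ 0x9 = 0x8.
P2: D(K, 0xF) = 0x0; 0x0 ⊕ 0x0 = 0x0.
P3: D(K, 0xD) = 0xE; 0xE ⊕ 0xF = 0x1.
P4: D(K, 0x5) = 0x6; 0x6 ⊕ 0xD = 0xB.
P5: D(K, 0x6) = 0x7; 0x7 ⊕ 0x5 = 0x2.
Blocks that differ from the original plaintext: P3, P4.

P1 = 0x8, P2 = 0x0, P3 = 0x1, P4 = 0xB, P5 = 0x2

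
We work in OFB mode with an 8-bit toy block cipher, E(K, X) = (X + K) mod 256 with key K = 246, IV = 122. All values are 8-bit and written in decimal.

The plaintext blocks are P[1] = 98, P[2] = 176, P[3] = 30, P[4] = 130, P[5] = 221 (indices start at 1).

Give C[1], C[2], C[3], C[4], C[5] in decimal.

C[1] = 18, C[2] = 214, C[3] = 66, C[4] = 208, C[5] = 149

OFB encryption: S_i = E(K, S_{i−1}) with S_{0} = IV; C_i = P_i ⊕ S_i.
C[1]: S = E(K, 122) = 112; 98 ⊕ 112 = 18.
C[2]: S = E(K, 112) = 102; 176 ⊕ 102 = 214.
C[3]: S = E(K, 102) = 92; 30 ⊕ 92 = 66.
C[4]: S = E(K, 92) = 82; 130 ⊕ 82 = 208.
C[5]: S = E(K, 82) = 72; 221 ⊕ 72 = 149.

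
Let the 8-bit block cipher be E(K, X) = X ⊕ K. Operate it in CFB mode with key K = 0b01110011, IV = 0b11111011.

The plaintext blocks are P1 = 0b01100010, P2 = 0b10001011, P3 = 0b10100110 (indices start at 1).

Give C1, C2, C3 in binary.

C1 = 0b11101010, C2 = 0b00010010, C3 = 0b11000111

CFB encryption: C_i = P_i ⊕ E(K, C_{i−1}), with C_{0} = IV.
C1: E(K, 0b11111011) = 0b10001000; 0b01100010 ⊕ 0b10001000 = 0b11101010.
C2: E(K, 0b11101010) = 0b10011001; 0b10001011 ⊕ 0b10011001 = 0b00010010.
C3: E(K, 0b00010010) = 0b01100001; 0b10100110 ⊕ 0b01100001 = 0b11000111.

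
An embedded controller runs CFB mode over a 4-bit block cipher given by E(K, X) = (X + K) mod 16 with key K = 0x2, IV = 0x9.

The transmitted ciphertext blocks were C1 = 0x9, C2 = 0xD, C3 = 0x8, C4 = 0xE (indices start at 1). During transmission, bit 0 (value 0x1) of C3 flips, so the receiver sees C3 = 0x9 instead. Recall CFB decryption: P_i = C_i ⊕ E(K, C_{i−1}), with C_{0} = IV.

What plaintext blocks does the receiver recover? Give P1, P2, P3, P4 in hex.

P1 = 0x2, P2 = 0x6, P3 = 0x6, P4 = 0x5

Only C3 changed, to 0x9. In CFB, a change in C_i flips the same bit in P_i and garbles P_{i+1}. Decrypting the received ciphertext:
P1: E(K, 0x9) = 0xB; 0x9 ⊕ 0xB = 0x2.
P2: E(K, 0x9) = 0xB; 0xD ⊕ 0xB = 0x6.
P3: E(K, 0xD) = 0xF; 0x9 ⊕ 0xF = 0x6.
P4: E(K, 0x9) = 0xB; 0xE ⊕ 0xB = 0x5.
Blocks that differ from the original plaintext: P3, P4.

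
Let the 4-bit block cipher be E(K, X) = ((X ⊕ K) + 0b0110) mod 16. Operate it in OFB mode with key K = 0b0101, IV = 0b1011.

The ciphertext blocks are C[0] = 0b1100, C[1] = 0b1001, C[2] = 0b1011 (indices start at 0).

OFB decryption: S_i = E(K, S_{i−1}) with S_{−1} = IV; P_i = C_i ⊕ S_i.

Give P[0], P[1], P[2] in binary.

P[0] = 0b1000, P[1] = 0b1110, P[2] = 0b0011

P[0]: S = E(K, 0b1011) = 0b0100; 0b1100 ⊕ 0b0100 = 0b1000.
P[1]: S = E(K, 0b0100) = 0b0111; 0b1001 ⊕ 0b0111 = 0b1110.
P[2]: S = E(K, 0b0111) = 0b1000; 0b1011 ⊕ 0b1000 = 0b0011.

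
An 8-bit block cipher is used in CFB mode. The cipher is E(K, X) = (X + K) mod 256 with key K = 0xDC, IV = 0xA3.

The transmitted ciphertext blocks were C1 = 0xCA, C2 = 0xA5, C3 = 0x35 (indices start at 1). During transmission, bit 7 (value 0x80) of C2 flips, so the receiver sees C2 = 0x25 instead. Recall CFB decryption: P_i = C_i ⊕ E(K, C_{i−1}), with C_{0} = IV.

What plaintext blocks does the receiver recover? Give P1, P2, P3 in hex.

Only C2 changed, to 0x25. In CFB, a change in C_i flips the same bit in P_i and garbles P_{i+1}. Decrypting the received ciphertext:
P1: E(K, 0xA3) = 0x7F; 0xCA ⊕ 0x7F = 0xB5.
P2: E(K, 0xCA) = 0xA6; 0x25 ⊕ 0xA6 = 0x83.
P3: E(K, 0x25) = 0x01; 0x35 ⊕ 0x01 = 0x34.
Blocks that differ from the original plaintext: P2, P3.

P1 = 0xB5, P2 = 0x83, P3 = 0x34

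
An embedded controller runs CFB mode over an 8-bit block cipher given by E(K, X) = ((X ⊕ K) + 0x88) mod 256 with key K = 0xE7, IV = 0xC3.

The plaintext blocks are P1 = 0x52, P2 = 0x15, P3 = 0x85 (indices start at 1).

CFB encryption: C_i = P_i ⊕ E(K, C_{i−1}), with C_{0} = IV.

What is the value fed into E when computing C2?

0xFE

C1: E(K, 0xC3) = 0xAC; 0x52 ⊕ 0xAC = 0xFE.
C2: E(K, 0xFE) = 0xA1; 0x15 ⊕ 0xA1 = 0xB4.
So the input to E for block 2 is 0xFE.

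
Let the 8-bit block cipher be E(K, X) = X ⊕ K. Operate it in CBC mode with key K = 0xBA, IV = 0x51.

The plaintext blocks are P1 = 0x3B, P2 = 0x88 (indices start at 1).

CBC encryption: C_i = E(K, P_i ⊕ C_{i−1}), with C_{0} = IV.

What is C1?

C1 = 0xD0

C1: P1 ⊕ 0x51 = 0x6A; E(K, 0x6A) = 0xD0.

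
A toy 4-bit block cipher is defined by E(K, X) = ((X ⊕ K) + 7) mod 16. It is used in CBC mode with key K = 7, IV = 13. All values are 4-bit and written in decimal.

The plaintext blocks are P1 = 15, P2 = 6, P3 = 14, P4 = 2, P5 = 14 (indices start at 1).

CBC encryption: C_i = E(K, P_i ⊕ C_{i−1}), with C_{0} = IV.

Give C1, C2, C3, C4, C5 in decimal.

C1 = 12, C2 = 4, C3 = 4, C4 = 8, C5 = 8

C1: P1 ⊕ 13 = 2; E(K, 2) = 12.
C2: P2 ⊕ 12 = 10; E(K, 10) = 4.
C3: P3 ⊕ 4 = 10; E(K, 10) = 4.
C4: P4 ⊕ 4 = 6; E(K, 6) = 8.
C5: P5 ⊕ 8 = 6; E(K, 6) = 8.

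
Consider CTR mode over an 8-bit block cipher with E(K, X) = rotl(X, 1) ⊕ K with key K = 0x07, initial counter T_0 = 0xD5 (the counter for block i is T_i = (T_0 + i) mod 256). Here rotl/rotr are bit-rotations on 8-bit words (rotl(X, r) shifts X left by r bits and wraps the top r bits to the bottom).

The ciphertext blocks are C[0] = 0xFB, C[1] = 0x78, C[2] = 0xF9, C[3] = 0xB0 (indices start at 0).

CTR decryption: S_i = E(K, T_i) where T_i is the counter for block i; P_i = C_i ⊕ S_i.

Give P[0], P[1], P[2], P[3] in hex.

P[0]: T = 0xD5, S = E(K, T) = 0xAC; 0xFB ⊕ 0xAC = 0x57.
P[1]: T = 0xD6, S = E(K, T) = 0xAA; 0x78 ⊕ 0xAA = 0xD2.
P[2]: T = 0xD7, S = E(K, T) = 0xA8; 0xF9 ⊕ 0xA8 = 0x51.
P[3]: T = 0xD8, S = E(K, T) = 0xB6; 0xB0 ⊕ 0xB6 = 0x06.

P[0] = 0x57, P[1] = 0xD2, P[2] = 0x51, P[3] = 0x06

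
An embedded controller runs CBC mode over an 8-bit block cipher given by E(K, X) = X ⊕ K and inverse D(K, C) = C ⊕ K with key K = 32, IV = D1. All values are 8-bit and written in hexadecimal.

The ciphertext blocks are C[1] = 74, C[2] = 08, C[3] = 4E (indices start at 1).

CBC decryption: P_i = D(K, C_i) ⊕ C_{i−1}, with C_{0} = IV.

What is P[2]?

P[2]: D(K, 08) = 3A; 3A ⊕ 74 = 4E.

P[2] = 4E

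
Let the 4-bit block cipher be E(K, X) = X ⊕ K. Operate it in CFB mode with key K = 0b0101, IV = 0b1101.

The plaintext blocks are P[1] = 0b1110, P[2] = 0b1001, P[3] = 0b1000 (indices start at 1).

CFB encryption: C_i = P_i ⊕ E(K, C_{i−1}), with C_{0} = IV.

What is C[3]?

C[1]: E(K, 0b1101) = 0b1000; 0b1110 ⊕ 0b1000 = 0b0110.
C[2]: E(K, 0b0110) = 0b0011; 0b1001 ⊕ 0b0011 = 0b1010.
C[3]: E(K, 0b1010) = 0b1111; 0b1000 ⊕ 0b1111 = 0b0111.

C[3] = 0b0111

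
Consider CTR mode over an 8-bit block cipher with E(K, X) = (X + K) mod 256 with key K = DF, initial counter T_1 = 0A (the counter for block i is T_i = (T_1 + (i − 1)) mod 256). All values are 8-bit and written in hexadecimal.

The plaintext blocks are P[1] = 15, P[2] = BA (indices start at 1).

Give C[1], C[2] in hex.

C[1] = FC, C[2] = 50

CTR encryption: S_i = E(K, T_i) where T_i is the counter for block i; C_i = P_i ⊕ S_i.
C[1]: T = 0A, S = E(K, T) = E9; 15 ⊕ E9 = FC.
C[2]: T = 0B, S = E(K, T) = EA; BA ⊕ EA = 50.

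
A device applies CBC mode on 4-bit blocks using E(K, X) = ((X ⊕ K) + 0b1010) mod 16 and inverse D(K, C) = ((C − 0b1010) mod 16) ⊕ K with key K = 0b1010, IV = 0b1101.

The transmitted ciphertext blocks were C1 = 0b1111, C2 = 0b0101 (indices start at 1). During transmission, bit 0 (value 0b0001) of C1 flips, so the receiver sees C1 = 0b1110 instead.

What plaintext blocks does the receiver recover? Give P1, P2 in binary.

CBC decryption: P_i = D(K, C_i) ⊕ C_{i−1}, with C_{0} = IV.
Only C1 changed, to 0b1110. In CBC, a change in C_i garbles P_i and flips the same bit in P_{i+1}. Decrypting the received ciphertext:
P1: D(K, 0b1110) = 0b1110; 0b1110 ⊕ 0b1101 = 0b0011.
P2: D(K, 0b0101) = 0b0001; 0b0001 ⊕ 0b1110 = 0b1111.
Blocks that differ from the original plaintext: P1, P2.

P1 = 0b0011, P2 = 0b1111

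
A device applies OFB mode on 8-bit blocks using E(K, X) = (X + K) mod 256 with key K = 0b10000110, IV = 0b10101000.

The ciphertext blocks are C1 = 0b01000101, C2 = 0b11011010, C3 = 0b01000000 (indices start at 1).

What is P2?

P2 = 0b01101110

OFB decryption: S_i = E(K, S_{i−1}) with S_{0} = IV; P_i = C_i ⊕ S_i.
P1: S = E(K, 0b10101000) = 0b00101110; 0b01000101 ⊕ 0b00101110 = 0b01101011.
P2: S = E(K, 0b00101110) = 0b10110100; 0b11011010 ⊕ 0b10110100 = 0b01101110.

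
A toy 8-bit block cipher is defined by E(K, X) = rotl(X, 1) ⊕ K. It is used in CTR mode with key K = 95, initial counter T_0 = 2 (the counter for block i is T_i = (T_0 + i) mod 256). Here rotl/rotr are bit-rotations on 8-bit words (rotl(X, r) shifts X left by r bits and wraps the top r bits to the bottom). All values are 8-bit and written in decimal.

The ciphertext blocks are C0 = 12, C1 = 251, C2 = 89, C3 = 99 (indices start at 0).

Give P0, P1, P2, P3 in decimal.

P0 = 87, P1 = 162, P2 = 14, P3 = 54

CTR decryption: S_i = E(K, T_i) where T_i is the counter for block i; P_i = C_i ⊕ S_i.
P0: T = 2, S = E(K, T) = 91; 12 ⊕ 91 = 87.
P1: T = 3, S = E(K, T) = 89; 251 ⊕ 89 = 162.
P2: T = 4, S = E(K, T) = 87; 89 ⊕ 87 = 14.
P3: T = 5, S = E(K, T) = 85; 99 ⊕ 85 = 54.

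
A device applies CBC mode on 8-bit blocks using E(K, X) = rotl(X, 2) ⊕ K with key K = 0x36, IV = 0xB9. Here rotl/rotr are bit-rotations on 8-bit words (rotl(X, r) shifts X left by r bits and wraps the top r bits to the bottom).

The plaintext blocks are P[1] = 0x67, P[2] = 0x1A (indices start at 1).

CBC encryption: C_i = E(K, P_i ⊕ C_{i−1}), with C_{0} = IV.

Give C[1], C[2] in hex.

C[1]: P[1] ⊕ 0xB9 = 0xDE; E(K, 0xDE) = 0x4D.
C[2]: P[2] ⊕ 0x4D = 0x57; E(K, 0x57) = 0x6B.

C[1] = 0x4D, C[2] = 0x6B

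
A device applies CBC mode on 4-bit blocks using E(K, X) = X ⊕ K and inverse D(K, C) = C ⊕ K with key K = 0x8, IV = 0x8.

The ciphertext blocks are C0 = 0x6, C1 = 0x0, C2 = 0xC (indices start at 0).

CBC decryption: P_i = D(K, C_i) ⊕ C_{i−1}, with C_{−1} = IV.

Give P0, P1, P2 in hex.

P0: D(K, 0x6) = 0xE; 0xE ⊕ 0x8 = 0x6.
P1: D(K, 0x0) = 0x8; 0x8 ⊕ 0x6 = 0xE.
P2: D(K, 0xC) = 0x4; 0x4 ⊕ 0x0 = 0x4.

P0 = 0x6, P1 = 0xE, P2 = 0x4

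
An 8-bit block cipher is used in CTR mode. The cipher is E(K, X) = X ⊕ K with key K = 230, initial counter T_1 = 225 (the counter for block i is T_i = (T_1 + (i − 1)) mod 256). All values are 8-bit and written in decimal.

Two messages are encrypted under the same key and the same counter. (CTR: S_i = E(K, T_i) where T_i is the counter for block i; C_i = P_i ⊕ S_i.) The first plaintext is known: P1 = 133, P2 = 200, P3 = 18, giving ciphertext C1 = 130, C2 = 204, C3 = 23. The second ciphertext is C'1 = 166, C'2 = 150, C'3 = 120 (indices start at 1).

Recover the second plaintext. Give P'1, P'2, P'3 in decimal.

In CTR with a reused counter, both messages share the same keystream S_i, so C_i ⊕ C'_i = P_i ⊕ P'_i and thus P'_i = P_i ⊕ C_i ⊕ C'_i.
P'1: 133 ⊕ 130 ⊕ 166 = 161.
P'2: 200 ⊕ 204 ⊕ 150 = 146.
P'3: 18 ⊕ 23 ⊕ 120 = 125.

P'1 = 161, P'2 = 146, P'3 = 125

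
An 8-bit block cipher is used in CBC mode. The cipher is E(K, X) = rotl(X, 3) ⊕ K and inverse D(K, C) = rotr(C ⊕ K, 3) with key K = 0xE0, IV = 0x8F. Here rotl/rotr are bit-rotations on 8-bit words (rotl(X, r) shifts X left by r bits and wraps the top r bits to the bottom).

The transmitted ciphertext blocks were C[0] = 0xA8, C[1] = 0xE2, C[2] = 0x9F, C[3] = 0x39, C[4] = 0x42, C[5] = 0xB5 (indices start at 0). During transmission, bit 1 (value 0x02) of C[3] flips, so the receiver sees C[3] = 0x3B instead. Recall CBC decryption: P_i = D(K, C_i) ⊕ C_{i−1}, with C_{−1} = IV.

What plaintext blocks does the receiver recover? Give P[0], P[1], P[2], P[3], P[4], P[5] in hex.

P[0] = 0x86, P[1] = 0xE8, P[2] = 0x0D, P[3] = 0xE4, P[4] = 0x6F, P[5] = 0xE8

Only C[3] changed, to 0x3B. In CBC, a change in C_i garbles P_i and flips the same bit in P_{i+1}. Decrypting the received ciphertext:
P[0]: D(K, 0xA8) = 0x09; 0x09 ⊕ 0x8F = 0x86.
P[1]: D(K, 0xE2) = 0x40; 0x40 ⊕ 0xA8 = 0xE8.
P[2]: D(K, 0x9F) = 0xEF; 0xEF ⊕ 0xE2 = 0x0D.
P[3]: D(K, 0x3B) = 0x7B; 0x7B ⊕ 0x9F = 0xE4.
P[4]: D(K, 0x42) = 0x54; 0x54 ⊕ 0x3B = 0x6F.
P[5]: D(K, 0xB5) = 0xAA; 0xAA ⊕ 0x42 = 0xE8.
Blocks that differ from the original plaintext: P[3], P[4].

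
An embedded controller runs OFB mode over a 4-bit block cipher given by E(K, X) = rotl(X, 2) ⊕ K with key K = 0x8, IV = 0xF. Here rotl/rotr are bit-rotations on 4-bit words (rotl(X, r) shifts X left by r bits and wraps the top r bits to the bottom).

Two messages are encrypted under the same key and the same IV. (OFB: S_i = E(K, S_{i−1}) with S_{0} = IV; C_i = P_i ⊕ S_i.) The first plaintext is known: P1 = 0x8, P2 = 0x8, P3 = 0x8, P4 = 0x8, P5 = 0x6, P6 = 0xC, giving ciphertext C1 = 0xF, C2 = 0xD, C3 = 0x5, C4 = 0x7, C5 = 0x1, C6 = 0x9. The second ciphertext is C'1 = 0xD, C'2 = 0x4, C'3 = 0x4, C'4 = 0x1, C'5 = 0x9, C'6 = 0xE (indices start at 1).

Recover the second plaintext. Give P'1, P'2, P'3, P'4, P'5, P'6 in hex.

P'1 = 0xA, P'2 = 0x1, P'3 = 0x9, P'4 = 0xE, P'5 = 0xE, P'6 = 0xB

In OFB with a reused IV, both messages share the same keystream S_i, so C_i ⊕ C'_i = P_i ⊕ P'_i and thus P'_i = P_i ⊕ C_i ⊕ C'_i.
P'1: 0x8 ⊕ 0xF ⊕ 0xD = 0xA.
P'2: 0x8 ⊕ 0xD ⊕ 0x4 = 0x1.
P'3: 0x8 ⊕ 0x5 ⊕ 0x4 = 0x9.
P'4: 0x8 ⊕ 0x7 ⊕ 0x1 = 0xE.
P'5: 0x6 ⊕ 0x1 ⊕ 0x9 = 0xE.
P'6: 0xC ⊕ 0x9 ⊕ 0xE = 0xB.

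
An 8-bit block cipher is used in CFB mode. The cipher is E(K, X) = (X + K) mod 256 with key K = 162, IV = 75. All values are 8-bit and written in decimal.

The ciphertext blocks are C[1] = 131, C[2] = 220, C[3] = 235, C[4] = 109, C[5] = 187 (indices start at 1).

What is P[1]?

P[1] = 110

CFB decryption: P_i = C_i ⊕ E(K, C_{i−1}), with C_{0} = IV.
P[1]: E(K, 75) = 237; 131 ⊕ 237 = 110.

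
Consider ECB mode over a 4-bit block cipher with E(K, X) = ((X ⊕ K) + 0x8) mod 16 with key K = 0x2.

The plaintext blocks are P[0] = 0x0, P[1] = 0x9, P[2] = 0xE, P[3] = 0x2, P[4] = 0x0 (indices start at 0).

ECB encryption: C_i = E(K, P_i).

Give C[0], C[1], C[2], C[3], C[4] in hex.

C[0]: E(K, 0x0) = 0xA.
C[1]: E(K, 0x9) = 0x3.
C[2]: E(K, 0xE) = 0x4.
C[3]: E(K, 0x2) = 0x8.
C[4]: E(K, 0x0) = 0xA.

C[0] = 0xA, C[1] = 0x3, C[2] = 0x4, C[3] = 0x8, C[4] = 0xA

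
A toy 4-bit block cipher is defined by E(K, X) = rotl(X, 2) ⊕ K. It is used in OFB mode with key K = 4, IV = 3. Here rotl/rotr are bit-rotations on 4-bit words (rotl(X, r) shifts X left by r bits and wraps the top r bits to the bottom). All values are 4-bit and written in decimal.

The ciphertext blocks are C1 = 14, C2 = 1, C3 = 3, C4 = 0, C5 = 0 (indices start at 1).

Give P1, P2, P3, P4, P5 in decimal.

P1 = 6, P2 = 7, P3 = 14, P4 = 3, P5 = 8

OFB decryption: S_i = E(K, S_{i−1}) with S_{0} = IV; P_i = C_i ⊕ S_i.
P1: S = E(K, 3) = 8; 14 ⊕ 8 = 6.
P2: S = E(K, 8) = 6; 1 ⊕ 6 = 7.
P3: S = E(K, 6) = 13; 3 ⊕ 13 = 14.
P4: S = E(K, 13) = 3; 0 ⊕ 3 = 3.
P5: S = E(K, 3) = 8; 0 ⊕ 8 = 8.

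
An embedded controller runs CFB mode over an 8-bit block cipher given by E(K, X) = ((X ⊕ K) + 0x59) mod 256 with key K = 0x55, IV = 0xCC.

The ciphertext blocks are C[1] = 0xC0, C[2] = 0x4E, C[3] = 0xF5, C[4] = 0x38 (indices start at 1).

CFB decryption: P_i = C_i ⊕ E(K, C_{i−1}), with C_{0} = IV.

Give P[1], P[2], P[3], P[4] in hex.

P[1]: E(K, 0xCC) = 0xF2; 0xC0 ⊕ 0xF2 = 0x32.
P[2]: E(K, 0xC0) = 0xEE; 0x4E ⊕ 0xEE = 0xA0.
P[3]: E(K, 0x4E) = 0x74; 0xF5 ⊕ 0x74 = 0x81.
P[4]: E(K, 0xF5) = 0xF9; 0x38 ⊕ 0xF9 = 0xC1.

P[1] = 0x32, P[2] = 0xA0, P[3] = 0x81, P[4] = 0xC1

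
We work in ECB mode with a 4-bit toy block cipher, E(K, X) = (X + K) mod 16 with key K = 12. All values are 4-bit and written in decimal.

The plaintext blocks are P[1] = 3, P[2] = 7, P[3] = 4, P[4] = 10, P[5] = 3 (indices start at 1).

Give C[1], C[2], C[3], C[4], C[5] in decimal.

C[1] = 15, C[2] = 3, C[3] = 0, C[4] = 6, C[5] = 15

ECB encryption: C_i = E(K, P_i).
C[1]: E(K, 3) = 15.
C[2]: E(K, 7) = 3.
C[3]: E(K, 4) = 0.
C[4]: E(K, 10) = 6.
C[5]: E(K, 3) = 15.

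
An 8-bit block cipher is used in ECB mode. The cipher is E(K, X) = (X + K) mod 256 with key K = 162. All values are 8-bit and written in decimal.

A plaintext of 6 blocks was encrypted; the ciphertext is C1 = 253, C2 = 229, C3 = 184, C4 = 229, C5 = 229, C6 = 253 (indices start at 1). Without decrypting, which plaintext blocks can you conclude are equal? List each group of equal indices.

ECB encrypts each block independently with the same key, so equal ciphertext blocks imply equal plaintext blocks.
C1 = C6 = 253, so P1 = P6.
C2 = C4 = C5 = 229, so P2 = P4 = P5.

P1 = P6; P2 = P4 = P5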